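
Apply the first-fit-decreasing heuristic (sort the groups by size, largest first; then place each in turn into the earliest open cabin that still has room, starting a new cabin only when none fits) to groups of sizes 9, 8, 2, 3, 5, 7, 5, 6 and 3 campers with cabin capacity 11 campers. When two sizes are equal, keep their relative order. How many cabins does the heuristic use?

Sorted descending: 9, 8, 7, 6, 5, 5, 3, 3, 2.
  9 → cabin 1 (new)  [load 9/11]
  8 → cabin 2 (new)  [load 8/11]
  7 → cabin 3 (new)  [load 7/11]
  6 → cabin 4 (new)  [load 6/11]
  5 → cabin 4  [load 11/11]
  5 → cabin 5 (new)  [load 5/11]
  3 → cabin 2  [load 11/11]
  3 → cabin 3  [load 10/11]
  2 → cabin 1  [load 11/11]
5 cabins opened.

5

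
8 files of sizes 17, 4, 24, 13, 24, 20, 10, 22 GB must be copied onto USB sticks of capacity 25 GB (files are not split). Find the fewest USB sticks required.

Total = 24 + 24 + 22 + 20 + 17 + 13 + 10 + 4 = 134 GB.
Lower bound: ⌈134/25⌉ = 6 USB sticks.
A packing using 6 USB sticks:
  USB stick 1: 24 = 24
  USB stick 2: 24 = 24
  USB stick 3: 22 = 22
  USB stick 4: 20 + 4 = 24
  USB stick 5: 17 = 17
  USB stick 6: 13 + 10 = 23
This matches the lower bound, so 6 is optimal.

6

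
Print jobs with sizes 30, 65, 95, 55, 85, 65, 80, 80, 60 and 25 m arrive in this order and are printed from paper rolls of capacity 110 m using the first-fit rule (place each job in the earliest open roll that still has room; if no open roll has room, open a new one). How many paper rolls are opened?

8

  30 → roll 1 (new)  [load 30/110]
  65 → roll 1  [load 95/110]
  95 → roll 2 (new)  [load 95/110]
  55 → roll 3 (new)  [load 55/110]
  85 → roll 4 (new)  [load 85/110]
  65 → roll 5 (new)  [load 65/110]
  80 → roll 6 (new)  [load 80/110]
  80 → roll 7 (new)  [load 80/110]
  60 → roll 8 (new)  [load 60/110]
  25 → roll 3  [load 80/110]
8 paper rolls opened.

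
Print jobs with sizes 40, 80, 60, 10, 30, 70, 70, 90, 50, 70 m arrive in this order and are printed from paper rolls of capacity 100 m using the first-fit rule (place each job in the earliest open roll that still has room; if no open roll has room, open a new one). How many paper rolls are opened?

  40 → roll 1 (new)  [load 40/100]
  80 → roll 2 (new)  [load 80/100]
  60 → roll 1  [load 100/100]
  10 → roll 2  [load 90/100]
  30 → roll 3 (new)  [load 30/100]
  70 → roll 3  [load 100/100]
  70 → roll 4 (new)  [load 70/100]
  90 → roll 5 (new)  [load 90/100]
  50 → roll 6 (new)  [load 50/100]
  70 → roll 7 (new)  [load 70/100]
7 paper rolls opened.

7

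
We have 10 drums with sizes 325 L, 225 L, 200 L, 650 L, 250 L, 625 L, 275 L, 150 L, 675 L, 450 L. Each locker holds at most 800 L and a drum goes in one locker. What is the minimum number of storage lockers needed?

6

Total = 675 + 650 + 625 + 450 + 325 + 275 + 250 + 225 + 200 + 150 = 3825 L.
Lower bound: ⌈3825/800⌉ = 5 storage lockers.
A packing using 6 storage lockers:
  locker 1: 675 = 675
  locker 2: 650 + 150 = 800
  locker 3: 625 = 625
  locker 4: 450 + 325 = 775
  locker 5: 275 + 250 + 225 = 750
  locker 6: 200 = 200
No arrangement into 5 storage lockers stays within capacity, so 6 is optimal.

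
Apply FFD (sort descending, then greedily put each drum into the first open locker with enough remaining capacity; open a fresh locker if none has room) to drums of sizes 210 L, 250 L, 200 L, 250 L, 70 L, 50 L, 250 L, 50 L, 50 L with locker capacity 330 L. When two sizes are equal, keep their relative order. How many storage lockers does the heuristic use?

Sorted descending: 250, 250, 250, 210, 200, 70, 50, 50, 50.
  250 → locker 1 (new)  [load 250/330]
  250 → locker 2 (new)  [load 250/330]
  250 → locker 3 (new)  [load 250/330]
  210 → locker 4 (new)  [load 210/330]
  200 → locker 5 (new)  [load 200/330]
  70 → locker 1  [load 320/330]
  50 → locker 2  [load 300/330]
  50 → locker 3  [load 300/330]
  50 → locker 4  [load 260/330]
5 storage lockers opened.

5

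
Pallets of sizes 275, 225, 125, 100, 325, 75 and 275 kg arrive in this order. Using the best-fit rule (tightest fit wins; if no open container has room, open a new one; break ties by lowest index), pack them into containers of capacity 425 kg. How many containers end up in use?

4

  275 → container 1 (new)  [load 275/425]
  225 → container 2 (new)  [load 225/425]
  125 → container 1  [load 400/425]
  100 → container 2  [load 325/425]
  325 → container 3 (new)  [load 325/425]
  75 → container 2  [load 400/425]
  275 → container 4 (new)  [load 275/425]
4 containers opened.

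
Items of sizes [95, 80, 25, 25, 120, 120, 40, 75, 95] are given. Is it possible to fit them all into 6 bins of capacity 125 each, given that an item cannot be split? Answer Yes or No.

Yes

A valid assignment using 6 bins:
  bin 1: 120 = 120
  bin 2: 120 = 120
  bin 3: 95 + 25 = 120
  bin 4: 95 + 25 = 120
  bin 5: 80 + 40 = 120
  bin 6: 75 = 75
Every load is within 125, so 6 bins suffice.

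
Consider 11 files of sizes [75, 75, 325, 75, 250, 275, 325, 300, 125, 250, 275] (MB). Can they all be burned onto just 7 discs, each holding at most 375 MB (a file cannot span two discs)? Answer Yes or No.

A valid assignment using 7 discs:
  disc 1: 325 = 325
  disc 2: 325 = 325
  disc 3: 300 + 75 = 375
  disc 4: 275 + 75 = 350
  disc 5: 275 + 75 = 350
  disc 6: 250 + 125 = 375
  disc 7: 250 = 250
Every load is within 375 MB, so 7 discs suffice.

Yes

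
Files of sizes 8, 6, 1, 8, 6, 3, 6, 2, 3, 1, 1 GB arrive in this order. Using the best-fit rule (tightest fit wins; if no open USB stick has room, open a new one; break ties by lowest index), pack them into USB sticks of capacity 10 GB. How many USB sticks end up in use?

5

  8 → USB stick 1 (new)  [load 8/10]
  6 → USB stick 2 (new)  [load 6/10]
  1 → USB stick 1  [load 9/10]
  8 → USB stick 3 (new)  [load 8/10]
  6 → USB stick 4 (new)  [load 6/10]
  3 → USB stick 2  [load 9/10]
  6 → USB stick 5 (new)  [load 6/10]
  2 → USB stick 3  [load 10/10]
  3 → USB stick 4  [load 9/10]
  1 → USB stick 1  [load 10/10]
  1 → USB stick 2  [load 10/10]
5 USB sticks opened.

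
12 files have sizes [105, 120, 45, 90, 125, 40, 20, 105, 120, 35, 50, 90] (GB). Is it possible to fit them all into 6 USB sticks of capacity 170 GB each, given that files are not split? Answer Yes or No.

Total = 945 GB; ⌈945/170⌉ = 6.
7 files each exceed half the capacity and cannot share a USB stick, forcing at least 7 USB sticks.
At least 7 USB sticks are required, but only 6 are allowed.

No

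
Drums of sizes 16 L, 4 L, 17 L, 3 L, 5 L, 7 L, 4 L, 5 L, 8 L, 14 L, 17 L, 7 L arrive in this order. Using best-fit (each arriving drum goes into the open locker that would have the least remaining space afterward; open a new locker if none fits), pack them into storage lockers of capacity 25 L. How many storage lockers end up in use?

5

  16 → locker 1 (new)  [load 16/25]
  4 → locker 1  [load 20/25]
  17 → locker 2 (new)  [load 17/25]
  3 → locker 1  [load 23/25]
  5 → locker 2  [load 22/25]
  7 → locker 3 (new)  [load 7/25]
  4 → locker 3  [load 11/25]
  5 → locker 3  [load 16/25]
  8 → locker 3  [load 24/25]
  14 → locker 4 (new)  [load 14/25]
  17 → locker 5 (new)  [load 17/25]
  7 → locker 5  [load 24/25]
5 storage lockers opened.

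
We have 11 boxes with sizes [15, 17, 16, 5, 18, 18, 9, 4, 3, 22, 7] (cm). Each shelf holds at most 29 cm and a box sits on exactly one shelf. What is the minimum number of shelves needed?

Total = 22 + 18 + 18 + 17 + 16 + 15 + 9 + 7 + 5 + 4 + 3 = 134 cm.
Lower bound: ⌈134/29⌉ = 5 shelves.
Also, 6 boxes each exceed 29/2 cm, and no two of those can share a shelf, so at least 6 shelves are needed.
A packing using 6 shelves:
  shelf 1: 22 + 7 = 29
  shelf 2: 18 + 9 = 27
  shelf 3: 18 + 5 + 4 = 27
  shelf 4: 17 + 3 = 20
  shelf 5: 16 = 16
  shelf 6: 15 = 15
This matches the lower bound, so 6 is optimal.

6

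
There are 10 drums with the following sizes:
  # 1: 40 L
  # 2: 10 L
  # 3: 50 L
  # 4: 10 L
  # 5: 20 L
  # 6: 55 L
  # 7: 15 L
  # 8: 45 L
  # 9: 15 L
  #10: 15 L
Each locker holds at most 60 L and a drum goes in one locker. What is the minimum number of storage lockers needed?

5

Total = 55 + 50 + 45 + 40 + 20 + 15 + 15 + 15 + 10 + 10 = 275 L.
Lower bound: ⌈275/60⌉ = 5 storage lockers.
A packing using 5 storage lockers:
  locker 1: 55 = 55
  locker 2: 50 + 10 = 60
  locker 3: 45 + 15 = 60
  locker 4: 40 + 20 = 60
  locker 5: 15 + 15 + 10 = 40
This matches the lower bound, so 5 is optimal.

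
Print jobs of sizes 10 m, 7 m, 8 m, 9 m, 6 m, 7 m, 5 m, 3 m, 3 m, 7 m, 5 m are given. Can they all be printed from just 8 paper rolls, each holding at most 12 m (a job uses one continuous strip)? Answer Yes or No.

Yes

A valid assignment using 7 paper rolls:
  roll 1: 10 = 10
  roll 2: 9 + 3 = 12
  roll 3: 8 + 3 = 11
  roll 4: 7 + 5 = 12
  roll 5: 7 + 5 = 12
  roll 6: 7 = 7
  roll 7: 6 = 6
That uses only 7 ≤ 8, so 8 paper rolls are enough.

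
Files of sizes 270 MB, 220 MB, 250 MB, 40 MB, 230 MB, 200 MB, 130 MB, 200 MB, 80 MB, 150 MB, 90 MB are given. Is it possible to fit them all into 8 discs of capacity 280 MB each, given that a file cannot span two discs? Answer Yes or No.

Yes

A valid assignment using 8 discs:
  disc 1: 270 = 270
  disc 2: 250 = 250
  disc 3: 230 + 40 = 270
  disc 4: 220 = 220
  disc 5: 200 + 80 = 280
  disc 6: 200 = 200
  disc 7: 150 + 130 = 280
  disc 8: 90 = 90
Every load is within 280 MB, so 8 discs suffice.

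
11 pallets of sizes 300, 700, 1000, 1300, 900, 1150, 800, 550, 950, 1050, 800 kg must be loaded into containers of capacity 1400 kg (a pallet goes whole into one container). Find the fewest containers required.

9

Total = 1300 + 1150 + 1050 + 1000 + 950 + 900 + 800 + 800 + 700 + 550 + 300 = 9500 kg.
Lower bound: ⌈9500/1400⌉ = 7 containers.
Also, 8 pallets each exceed 700 kg, and no two of those can share a container, so at least 8 containers are needed.
A packing using 9 containers:
  container 1: 1300 = 1300
  container 2: 1150 = 1150
  container 3: 1050 + 300 = 1350
  container 4: 1000 = 1000
  container 5: 950 = 950
  container 6: 900 = 900
  container 7: 800 + 550 = 1350
  container 8: 800 = 800
  container 9: 700 = 700
No arrangement into 8 containers stays within capacity, so 9 is optimal.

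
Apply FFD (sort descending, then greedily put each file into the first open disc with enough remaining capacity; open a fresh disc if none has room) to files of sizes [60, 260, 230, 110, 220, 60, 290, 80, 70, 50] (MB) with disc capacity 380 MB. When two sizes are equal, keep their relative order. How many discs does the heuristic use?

4

Sorted descending: 290, 260, 230, 220, 110, 80, 70, 60, 60, 50.
  290 → disc 1 (new)  [load 290/380]
  260 → disc 2 (new)  [load 260/380]
  230 → disc 3 (new)  [load 230/380]
  220 → disc 4 (new)  [load 220/380]
  110 → disc 2  [load 370/380]
  80 → disc 1  [load 370/380]
  70 → disc 3  [load 300/380]
  60 → disc 3  [load 360/380]
  60 → disc 4  [load 280/380]
  50 → disc 4  [load 330/380]
4 discs opened.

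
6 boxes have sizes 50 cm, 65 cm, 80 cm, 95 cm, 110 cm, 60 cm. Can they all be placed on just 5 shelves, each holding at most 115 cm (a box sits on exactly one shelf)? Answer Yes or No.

A valid assignment using 5 shelves:
  shelf 1: 110 = 110
  shelf 2: 95 = 95
  shelf 3: 80 = 80
  shelf 4: 65 + 50 = 115
  shelf 5: 60 = 60
Every load is within 115 cm, so 5 shelves suffice.

Yes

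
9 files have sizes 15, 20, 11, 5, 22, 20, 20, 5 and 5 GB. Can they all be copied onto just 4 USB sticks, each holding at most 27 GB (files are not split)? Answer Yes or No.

Total = 123 GB; ⌈123/27⌉ = 5.
At least 5 USB sticks are required, but only 4 are allowed.

No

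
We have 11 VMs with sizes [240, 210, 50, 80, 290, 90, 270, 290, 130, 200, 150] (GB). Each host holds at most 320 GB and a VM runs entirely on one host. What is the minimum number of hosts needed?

7

Total = 290 + 290 + 270 + 240 + 210 + 200 + 150 + 130 + 90 + 80 + 50 = 2000 GB.
Lower bound: ⌈2000/320⌉ = 7 hosts.
A packing using 7 hosts:
  host 1: 290 = 290
  host 2: 290 = 290
  host 3: 270 + 50 = 320
  host 4: 240 + 80 = 320
  host 5: 210 + 90 = 300
  host 6: 200 = 200
  host 7: 150 + 130 = 280
This matches the lower bound, so 7 is optimal.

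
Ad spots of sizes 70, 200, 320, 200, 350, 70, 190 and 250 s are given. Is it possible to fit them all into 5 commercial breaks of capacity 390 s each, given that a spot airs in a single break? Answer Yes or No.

A valid assignment using 5 commercial breaks:
  break 1: 350 = 350
  break 2: 320 + 70 = 390
  break 3: 250 + 70 = 320
  break 4: 200 + 190 = 390
  break 5: 200 = 200
Every load is within 390 s, so 5 commercial breaks suffice.

Yes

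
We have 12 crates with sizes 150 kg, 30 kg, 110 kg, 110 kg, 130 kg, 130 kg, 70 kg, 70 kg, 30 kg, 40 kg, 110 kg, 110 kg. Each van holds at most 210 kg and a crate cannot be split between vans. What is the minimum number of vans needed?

7

Total = 150 + 130 + 130 + 110 + 110 + 110 + 110 + 70 + 70 + 40 + 30 + 30 = 1090 kg.
Lower bound: ⌈1090/210⌉ = 6 vans.
Also, 7 crates each exceed 105 kg, and no two of those can share a van, so at least 7 vans are needed.
A packing using 7 vans:
  van 1: 150 + 40 = 190
  van 2: 130 + 70 = 200
  van 3: 130 + 70 = 200
  van 4: 110 + 30 + 30 = 170
  van 5: 110 = 110
  van 6: 110 = 110
  van 7: 110 = 110
This matches the lower bound, so 7 is optimal.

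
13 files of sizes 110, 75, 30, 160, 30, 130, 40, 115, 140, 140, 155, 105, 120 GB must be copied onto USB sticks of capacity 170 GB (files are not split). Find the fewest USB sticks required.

Total = 160 + 155 + 140 + 140 + 130 + 120 + 115 + 110 + 105 + 75 + 40 + 30 + 30 = 1350 GB.
Lower bound: ⌈1350/170⌉ = 8 USB sticks.
Also, 9 files each exceed 85 GB, and no two of those can share a USB stick, so at least 9 USB sticks are needed.
A packing using 10 USB sticks:
  USB stick 1: 160 = 160
  USB stick 2: 155 = 155
  USB stick 3: 140 + 30 = 170
  USB stick 4: 140 + 30 = 170
  USB stick 5: 130 + 40 = 170
  USB stick 6: 120 = 120
  USB stick 7: 115 = 115
  USB stick 8: 110 = 110
  USB stick 9: 105 = 105
  USB stick 10: 75 = 75
No arrangement into 9 USB sticks stays within capacity, so 10 is optimal.

10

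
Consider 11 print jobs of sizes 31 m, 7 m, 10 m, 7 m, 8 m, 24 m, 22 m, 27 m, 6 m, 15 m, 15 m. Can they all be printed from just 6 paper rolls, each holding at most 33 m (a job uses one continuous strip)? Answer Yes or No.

Yes

A valid assignment using 6 paper rolls:
  roll 1: 31 = 31
  roll 2: 27 + 6 = 33
  roll 3: 24 + 8 = 32
  roll 4: 22 + 10 = 32
  roll 5: 15 + 15 = 30
  roll 6: 7 + 7 = 14
Every load is within 33 m, so 6 paper rolls suffice.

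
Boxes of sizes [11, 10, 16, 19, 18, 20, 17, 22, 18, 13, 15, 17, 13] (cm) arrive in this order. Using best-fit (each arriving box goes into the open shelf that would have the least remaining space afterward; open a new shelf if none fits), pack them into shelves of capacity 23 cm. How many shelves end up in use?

12

  11 → shelf 1 (new)  [load 11/23]
  10 → shelf 1  [load 21/23]
  16 → shelf 2 (new)  [load 16/23]
  19 → shelf 3 (new)  [load 19/23]
  18 → shelf 4 (new)  [load 18/23]
  20 → shelf 5 (new)  [load 20/23]
  17 → shelf 6 (new)  [load 17/23]
  22 → shelf 7 (new)  [load 22/23]
  18 → shelf 8 (new)  [load 18/23]
  13 → shelf 9 (new)  [load 13/23]
  15 → shelf 10 (new)  [load 15/23]
  17 → shelf 11 (new)  [load 17/23]
  13 → shelf 12 (new)  [load 13/23]
12 shelves opened.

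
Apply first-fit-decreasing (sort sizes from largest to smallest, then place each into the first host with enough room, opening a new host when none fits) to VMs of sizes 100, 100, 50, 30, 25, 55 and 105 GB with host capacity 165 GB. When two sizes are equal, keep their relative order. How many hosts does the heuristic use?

Sorted descending: 105, 100, 100, 55, 50, 30, 25.
  105 → host 1 (new)  [load 105/165]
  100 → host 2 (new)  [load 100/165]
  100 → host 3 (new)  [load 100/165]
  55 → host 1  [load 160/165]
  50 → host 2  [load 150/165]
  30 → host 3  [load 130/165]
  25 → host 3  [load 155/165]
3 hosts opened.

3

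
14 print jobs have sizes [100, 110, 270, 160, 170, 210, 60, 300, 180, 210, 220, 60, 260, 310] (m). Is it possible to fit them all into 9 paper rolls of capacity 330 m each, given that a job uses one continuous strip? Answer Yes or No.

Yes

A valid assignment using 9 paper rolls:
  roll 1: 310 = 310
  roll 2: 300 = 300
  roll 3: 270 + 60 = 330
  roll 4: 260 + 60 = 320
  roll 5: 220 + 110 = 330
  roll 6: 210 + 100 = 310
  roll 7: 210 = 210
  roll 8: 180 = 180
  roll 9: 170 + 160 = 330
Every load is within 330 m, so 9 paper rolls suffice.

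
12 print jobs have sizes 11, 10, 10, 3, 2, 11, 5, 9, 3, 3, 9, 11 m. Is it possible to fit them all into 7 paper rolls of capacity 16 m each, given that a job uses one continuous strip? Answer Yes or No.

A valid assignment using 7 paper rolls:
  roll 1: 11 + 5 = 16
  roll 2: 11 + 3 + 2 = 16
  roll 3: 11 + 3 = 14
  roll 4: 10 + 3 = 13
  roll 5: 10 = 10
  roll 6: 9 = 9
  roll 7: 9 = 9
Every load is within 16 m, so 7 paper rolls suffice.

Yes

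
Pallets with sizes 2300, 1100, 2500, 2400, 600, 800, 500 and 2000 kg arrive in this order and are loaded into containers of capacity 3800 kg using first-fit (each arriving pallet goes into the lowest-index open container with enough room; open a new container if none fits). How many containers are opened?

  2300 → container 1 (new)  [load 2300/3800]
  1100 → container 1  [load 3400/3800]
  2500 → container 2 (new)  [load 2500/3800]
  2400 → container 3 (new)  [load 2400/3800]
  600 → container 2  [load 3100/3800]
  800 → container 3  [load 3200/3800]
  500 → container 2  [load 3600/3800]
  2000 → container 4 (new)  [load 2000/3800]
4 containers opened.

4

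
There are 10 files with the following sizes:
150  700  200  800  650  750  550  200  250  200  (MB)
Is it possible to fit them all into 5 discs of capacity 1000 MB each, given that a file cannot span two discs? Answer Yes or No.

Yes

A valid assignment using 5 discs:
  disc 1: 800 + 200 = 1000
  disc 2: 750 + 250 = 1000
  disc 3: 700 + 200 = 900
  disc 4: 650 + 200 + 150 = 1000
  disc 5: 550 = 550
Every load is within 1000 MB, so 5 discs suffice.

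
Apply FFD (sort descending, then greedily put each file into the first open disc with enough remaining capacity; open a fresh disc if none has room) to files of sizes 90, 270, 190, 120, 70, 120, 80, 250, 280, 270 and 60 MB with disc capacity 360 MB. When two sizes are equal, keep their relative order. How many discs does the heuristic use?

6

Sorted descending: 280, 270, 270, 250, 190, 120, 120, 90, 80, 70, 60.
  280 → disc 1 (new)  [load 280/360]
  270 → disc 2 (new)  [load 270/360]
  270 → disc 3 (new)  [load 270/360]
  250 → disc 4 (new)  [load 250/360]
  190 → disc 5 (new)  [load 190/360]
  120 → disc 5  [load 310/360]
  120 → disc 6 (new)  [load 120/360]
  90 → disc 2  [load 360/360]
  80 → disc 1  [load 360/360]
  70 → disc 3  [load 340/360]
  60 → disc 4  [load 310/360]
6 discs opened.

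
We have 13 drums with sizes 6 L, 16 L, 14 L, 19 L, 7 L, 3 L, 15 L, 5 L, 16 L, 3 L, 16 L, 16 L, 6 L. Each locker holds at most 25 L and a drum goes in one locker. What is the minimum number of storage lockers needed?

7

Total = 19 + 16 + 16 + 16 + 16 + 15 + 14 + 7 + 6 + 6 + 5 + 3 + 3 = 142 L.
Lower bound: ⌈142/25⌉ = 6 storage lockers.
Also, 7 drums each exceed 25/2 L, and no two of those can share a locker, so at least 7 storage lockers are needed.
A packing using 7 storage lockers:
  locker 1: 19 + 6 = 25
  locker 2: 16 + 7 = 23
  locker 3: 16 + 6 + 3 = 25
  locker 4: 16 + 5 + 3 = 24
  locker 5: 16 = 16
  locker 6: 15 = 15
  locker 7: 14 = 14
This matches the lower bound, so 7 is optimal.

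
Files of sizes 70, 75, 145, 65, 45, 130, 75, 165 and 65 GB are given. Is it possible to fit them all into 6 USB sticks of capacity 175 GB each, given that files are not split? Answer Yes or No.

Yes

A valid assignment using 6 USB sticks:
  USB stick 1: 165 = 165
  USB stick 2: 145 = 145
  USB stick 3: 130 + 45 = 175
  USB stick 4: 75 + 75 = 150
  USB stick 5: 70 + 65 = 135
  USB stick 6: 65 = 65
Every load is within 175 GB, so 6 USB sticks suffice.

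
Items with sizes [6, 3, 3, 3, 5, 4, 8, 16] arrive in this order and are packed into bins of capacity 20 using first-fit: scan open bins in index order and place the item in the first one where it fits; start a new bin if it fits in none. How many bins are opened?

3

  6 → bin 1 (new)  [load 6/20]
  3 → bin 1  [load 9/20]
  3 → bin 1  [load 12/20]
  3 → bin 1  [load 15/20]
  5 → bin 1  [load 20/20]
  4 → bin 2 (new)  [load 4/20]
  8 → bin 2  [load 12/20]
  16 → bin 3 (new)  [load 16/20]
3 bins opened.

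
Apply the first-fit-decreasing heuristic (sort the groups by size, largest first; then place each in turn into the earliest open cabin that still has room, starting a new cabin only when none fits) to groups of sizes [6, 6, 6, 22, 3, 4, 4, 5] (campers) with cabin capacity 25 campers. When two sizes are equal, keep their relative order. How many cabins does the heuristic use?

Sorted descending: 22, 6, 6, 6, 5, 4, 4, 3.
  22 → cabin 1 (new)  [load 22/25]
  6 → cabin 2 (new)  [load 6/25]
  6 → cabin 2  [load 12/25]
  6 → cabin 2  [load 18/25]
  5 → cabin 2  [load 23/25]
  4 → cabin 3 (new)  [load 4/25]
  4 → cabin 3  [load 8/25]
  3 → cabin 1  [load 25/25]
3 cabins opened.

3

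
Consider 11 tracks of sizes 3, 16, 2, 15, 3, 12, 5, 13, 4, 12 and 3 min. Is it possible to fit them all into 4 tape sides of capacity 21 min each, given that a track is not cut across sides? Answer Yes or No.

Total = 88 min; ⌈88/21⌉ = 5.
At least 5 tape sides are required, but only 4 are allowed.

No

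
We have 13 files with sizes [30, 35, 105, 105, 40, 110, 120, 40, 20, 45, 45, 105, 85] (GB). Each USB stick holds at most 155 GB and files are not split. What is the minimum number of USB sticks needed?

Total = 120 + 110 + 105 + 105 + 105 + 85 + 45 + 45 + 40 + 40 + 35 + 30 + 20 = 885 GB.
Lower bound: ⌈885/155⌉ = 6 USB sticks.
A packing using 6 USB sticks:
  USB stick 1: 120 + 35 = 155
  USB stick 2: 110 + 45 = 155
  USB stick 3: 105 + 45 = 150
  USB stick 4: 105 + 40 = 145
  USB stick 5: 105 + 40 = 145
  USB stick 6: 85 + 30 + 20 = 135
This matches the lower bound, so 6 is optimal.

6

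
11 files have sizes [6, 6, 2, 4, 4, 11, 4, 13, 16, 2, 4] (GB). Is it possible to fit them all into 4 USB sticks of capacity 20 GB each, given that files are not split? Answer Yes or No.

Yes

A valid assignment using 4 USB sticks:
  USB stick 1: 16 + 4 = 20
  USB stick 2: 13 + 6 = 19
  USB stick 3: 11 + 6 + 2 = 19
  USB stick 4: 4 + 4 + 4 + 2 = 14
Every load is within 20 GB, so 4 USB sticks suffice.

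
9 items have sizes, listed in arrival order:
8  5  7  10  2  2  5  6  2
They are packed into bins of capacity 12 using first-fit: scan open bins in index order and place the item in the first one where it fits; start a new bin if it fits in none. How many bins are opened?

  8 → bin 1 (new)  [load 8/12]
  5 → bin 2 (new)  [load 5/12]
  7 → bin 2  [load 12/12]
  10 → bin 3 (new)  [load 10/12]
  2 → bin 1  [load 10/12]
  2 → bin 1  [load 12/12]
  5 → bin 4 (new)  [load 5/12]
  6 → bin 4  [load 11/12]
  2 → bin 3  [load 12/12]
4 bins opened.

4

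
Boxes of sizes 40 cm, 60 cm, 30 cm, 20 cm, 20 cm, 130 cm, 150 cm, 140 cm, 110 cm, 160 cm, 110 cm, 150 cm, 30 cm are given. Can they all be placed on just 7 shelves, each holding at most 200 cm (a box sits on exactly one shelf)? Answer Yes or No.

Yes

A valid assignment using 7 shelves:
  shelf 1: 160 + 40 = 200
  shelf 2: 150 + 30 + 20 = 200
  shelf 3: 150 + 30 + 20 = 200
  shelf 4: 140 + 60 = 200
  shelf 5: 130 = 130
  shelf 6: 110 = 110
  shelf 7: 110 = 110
Every load is within 200 cm, so 7 shelves suffice.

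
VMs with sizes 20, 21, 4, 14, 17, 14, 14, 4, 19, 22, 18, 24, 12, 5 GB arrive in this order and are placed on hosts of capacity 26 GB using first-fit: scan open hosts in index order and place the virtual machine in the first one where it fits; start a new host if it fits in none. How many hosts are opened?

10

  20 → host 1 (new)  [load 20/26]
  21 → host 2 (new)  [load 21/26]
  4 → host 1  [load 24/26]
  14 → host 3 (new)  [load 14/26]
  17 → host 4 (new)  [load 17/26]
  14 → host 5 (new)  [load 14/26]
  14 → host 6 (new)  [load 14/26]
  4 → host 2  [load 25/26]
  19 → host 7 (new)  [load 19/26]
  22 → host 8 (new)  [load 22/26]
  18 → host 9 (new)  [load 18/26]
  24 → host 10 (new)  [load 24/26]
  12 → host 3  [load 26/26]
  5 → host 4  [load 22/26]
10 hosts opened.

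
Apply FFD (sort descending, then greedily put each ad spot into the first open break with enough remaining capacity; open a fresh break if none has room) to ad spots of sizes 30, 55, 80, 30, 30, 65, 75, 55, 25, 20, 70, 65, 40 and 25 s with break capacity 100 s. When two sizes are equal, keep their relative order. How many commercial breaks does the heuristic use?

Sorted descending: 80, 75, 70, 65, 65, 55, 55, 40, 30, 30, 30, 25, 25, 20.
  80 → break 1 (new)  [load 80/100]
  75 → break 2 (new)  [load 75/100]
  70 → break 3 (new)  [load 70/100]
  65 → break 4 (new)  [load 65/100]
  65 → break 5 (new)  [load 65/100]
  55 → break 6 (new)  [load 55/100]
  55 → break 7 (new)  [load 55/100]
  40 → break 6  [load 95/100]
  30 → break 3  [load 100/100]
  30 → break 4  [load 95/100]
  30 → break 5  [load 95/100]
  25 → break 2  [load 100/100]
  25 → break 7  [load 80/100]
  20 → break 1  [load 100/100]
7 commercial breaks opened.

7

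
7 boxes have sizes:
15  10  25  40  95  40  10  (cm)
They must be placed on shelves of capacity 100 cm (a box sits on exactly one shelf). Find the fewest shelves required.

3

Total = 95 + 40 + 40 + 25 + 15 + 10 + 10 = 235 cm.
Lower bound: ⌈235/100⌉ = 3 shelves.
A packing using 3 shelves:
  shelf 1: 95 = 95
  shelf 2: 40 + 40 + 15 = 95
  shelf 3: 25 + 10 + 10 = 45
This matches the lower bound, so 3 is optimal.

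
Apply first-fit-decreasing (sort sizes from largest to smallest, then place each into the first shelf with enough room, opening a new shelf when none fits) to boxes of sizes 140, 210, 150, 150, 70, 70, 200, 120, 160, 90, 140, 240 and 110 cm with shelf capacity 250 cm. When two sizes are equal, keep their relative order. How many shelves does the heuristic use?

9

Sorted descending: 240, 210, 200, 160, 150, 150, 140, 140, 120, 110, 90, 70, 70.
  240 → shelf 1 (new)  [load 240/250]
  210 → shelf 2 (new)  [load 210/250]
  200 → shelf 3 (new)  [load 200/250]
  160 → shelf 4 (new)  [load 160/250]
  150 → shelf 5 (new)  [load 150/250]
  150 → shelf 6 (new)  [load 150/250]
  140 → shelf 7 (new)  [load 140/250]
  140 → shelf 8 (new)  [load 140/250]
  120 → shelf 9 (new)  [load 120/250]
  110 → shelf 7  [load 250/250]
  90 → shelf 4  [load 250/250]
  70 → shelf 5  [load 220/250]
  70 → shelf 6  [load 220/250]
9 shelves opened.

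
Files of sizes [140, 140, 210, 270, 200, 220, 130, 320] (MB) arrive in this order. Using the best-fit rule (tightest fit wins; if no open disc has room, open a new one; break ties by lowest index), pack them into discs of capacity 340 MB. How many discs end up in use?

6

  140 → disc 1 (new)  [load 140/340]
  140 → disc 1  [load 280/340]
  210 → disc 2 (new)  [load 210/340]
  270 → disc 3 (new)  [load 270/340]
  200 → disc 4 (new)  [load 200/340]
  220 → disc 5 (new)  [load 220/340]
  130 → disc 2  [load 340/340]
  320 → disc 6 (new)  [load 320/340]
6 discs opened.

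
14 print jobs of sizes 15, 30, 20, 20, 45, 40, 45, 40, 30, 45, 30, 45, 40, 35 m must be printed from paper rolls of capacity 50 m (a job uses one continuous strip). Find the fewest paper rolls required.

Total = 45 + 45 + 45 + 45 + 40 + 40 + 40 + 35 + 30 + 30 + 30 + 20 + 20 + 15 = 480 m.
Lower bound: ⌈480/50⌉ = 10 paper rolls.
Also, 11 print jobs each exceed 25 m, and no two of those can share a roll, so at least 11 paper rolls are needed.
A packing using 11 paper rolls:
  roll 1: 45 = 45
  roll 2: 45 = 45
  roll 3: 45 = 45
  roll 4: 45 = 45
  roll 5: 40 = 40
  roll 6: 40 = 40
  roll 7: 40 = 40
  roll 8: 35 + 15 = 50
  roll 9: 30 + 20 = 50
  roll 10: 30 + 20 = 50
  roll 11: 30 = 30
This matches the lower bound, so 11 is optimal.

11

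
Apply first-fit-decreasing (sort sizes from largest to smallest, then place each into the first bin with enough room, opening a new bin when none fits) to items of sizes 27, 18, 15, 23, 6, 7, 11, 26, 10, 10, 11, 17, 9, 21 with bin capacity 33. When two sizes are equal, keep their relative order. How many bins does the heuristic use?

7

Sorted descending: 27, 26, 23, 21, 18, 17, 15, 11, 11, 10, 10, 9, 7, 6.
  27 → bin 1 (new)  [load 27/33]
  26 → bin 2 (new)  [load 26/33]
  23 → bin 3 (new)  [load 23/33]
  21 → bin 4 (new)  [load 21/33]
  18 → bin 5 (new)  [load 18/33]
  17 → bin 6 (new)  [load 17/33]
  15 → bin 5  [load 33/33]
  11 → bin 4  [load 32/33]
  11 → bin 6  [load 28/33]
  10 → bin 3  [load 33/33]
  10 → bin 7 (new)  [load 10/33]
  9 → bin 7  [load 19/33]
  7 → bin 2  [load 33/33]
  6 → bin 1  [load 33/33]
7 bins opened.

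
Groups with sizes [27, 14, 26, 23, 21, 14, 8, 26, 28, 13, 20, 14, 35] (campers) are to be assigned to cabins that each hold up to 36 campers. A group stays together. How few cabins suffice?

Total = 35 + 28 + 27 + 26 + 26 + 23 + 21 + 20 + 14 + 14 + 14 + 13 + 8 = 269 campers.
Lower bound: ⌈269/36⌉ = 8 cabins.
A packing using 9 cabins:
  cabin 1: 35 = 35
  cabin 2: 28 + 8 = 36
  cabin 3: 27 = 27
  cabin 4: 26 = 26
  cabin 5: 26 = 26
  cabin 6: 23 + 13 = 36
  cabin 7: 21 + 14 = 35
  cabin 8: 20 + 14 = 34
  cabin 9: 14 = 14
No arrangement into 8 cabins stays within capacity, so 9 is optimal.

9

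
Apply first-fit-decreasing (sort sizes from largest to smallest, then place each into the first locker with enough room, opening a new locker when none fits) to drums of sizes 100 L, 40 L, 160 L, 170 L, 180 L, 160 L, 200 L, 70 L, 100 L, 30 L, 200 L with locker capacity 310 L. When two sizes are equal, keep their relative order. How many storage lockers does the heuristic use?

Sorted descending: 200, 200, 180, 170, 160, 160, 100, 100, 70, 40, 30.
  200 → locker 1 (new)  [load 200/310]
  200 → locker 2 (new)  [load 200/310]
  180 → locker 3 (new)  [load 180/310]
  170 → locker 4 (new)  [load 170/310]
  160 → locker 5 (new)  [load 160/310]
  160 → locker 6 (new)  [load 160/310]
  100 → locker 1  [load 300/310]
  100 → locker 2  [load 300/310]
  70 → locker 3  [load 250/310]
  40 → locker 3  [load 290/310]
  30 → locker 4  [load 200/310]
6 storage lockers opened.

6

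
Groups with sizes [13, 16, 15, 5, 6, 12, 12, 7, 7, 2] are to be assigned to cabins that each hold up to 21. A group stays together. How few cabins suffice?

5

Total = 16 + 15 + 13 + 12 + 12 + 7 + 7 + 6 + 5 + 2 = 95.
Lower bound: ⌈95/21⌉ = 5 cabins.
A packing using 5 cabins:
  cabin 1: 16 + 5 = 21
  cabin 2: 15 + 6 = 21
  cabin 3: 13 + 7 = 20
  cabin 4: 12 + 7 + 2 = 21
  cabin 5: 12 = 12
This matches the lower bound, so 5 is optimal.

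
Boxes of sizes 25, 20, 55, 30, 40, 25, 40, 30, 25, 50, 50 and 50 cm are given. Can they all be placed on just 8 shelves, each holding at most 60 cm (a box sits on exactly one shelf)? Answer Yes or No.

No

Total = 440 cm; ⌈440/60⌉ = 8.
The bound of 8 does not rule out 8, but exhaustive search shows no assignment into 8 shelves of capacity 60 cm exists — the minimum is 9.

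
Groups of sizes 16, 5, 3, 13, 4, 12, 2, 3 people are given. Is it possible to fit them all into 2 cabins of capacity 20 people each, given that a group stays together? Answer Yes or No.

Total = 58 people; ⌈58/20⌉ = 3.
At least 3 cabins are required, but only 2 are allowed.

No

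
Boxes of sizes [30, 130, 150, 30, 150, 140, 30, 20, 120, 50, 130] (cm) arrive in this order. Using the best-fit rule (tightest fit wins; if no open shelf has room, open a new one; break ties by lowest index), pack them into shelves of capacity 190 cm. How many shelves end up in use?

  30 → shelf 1 (new)  [load 30/190]
  130 → shelf 1  [load 160/190]
  150 → shelf 2 (new)  [load 150/190]
  30 → shelf 1  [load 190/190]
  150 → shelf 3 (new)  [load 150/190]
  140 → shelf 4 (new)  [load 140/190]
  30 → shelf 2  [load 180/190]
  20 → shelf 3  [load 170/190]
  120 → shelf 5 (new)  [load 120/190]
  50 → shelf 4  [load 190/190]
  130 → shelf 6 (new)  [load 130/190]
6 shelves opened.

6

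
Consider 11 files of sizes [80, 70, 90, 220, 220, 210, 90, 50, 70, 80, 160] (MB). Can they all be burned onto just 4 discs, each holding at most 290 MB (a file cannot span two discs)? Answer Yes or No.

No

Total = 1340 MB; ⌈1340/290⌉ = 5.
At least 5 discs are required, but only 4 are allowed.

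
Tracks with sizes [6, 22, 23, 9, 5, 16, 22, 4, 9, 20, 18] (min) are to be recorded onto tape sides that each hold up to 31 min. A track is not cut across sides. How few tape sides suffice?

Total = 23 + 22 + 22 + 20 + 18 + 16 + 9 + 9 + 6 + 5 + 4 = 154 min.
Lower bound: ⌈154/31⌉ = 5 tape sides.
Also, 6 tracks each exceed 31/2 min, and no two of those can share a side, so at least 6 tape sides are needed.
A packing using 6 tape sides:
  side 1: 23 + 6 = 29
  side 2: 22 + 9 = 31
  side 3: 22 + 9 = 31
  side 4: 20 + 5 + 4 = 29
  side 5: 18 = 18
  side 6: 16 = 16
This matches the lower bound, so 6 is optimal.

6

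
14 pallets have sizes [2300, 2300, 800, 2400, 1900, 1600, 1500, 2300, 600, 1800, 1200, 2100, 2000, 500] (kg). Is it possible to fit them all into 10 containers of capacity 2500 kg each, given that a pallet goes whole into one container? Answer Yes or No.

No

Total = 23300 kg; ⌈23300/2500⌉ = 10.
The bound of 10 does not rule out 10, but exhaustive search shows no assignment into 10 containers of capacity 2500 kg exists — the minimum is 11.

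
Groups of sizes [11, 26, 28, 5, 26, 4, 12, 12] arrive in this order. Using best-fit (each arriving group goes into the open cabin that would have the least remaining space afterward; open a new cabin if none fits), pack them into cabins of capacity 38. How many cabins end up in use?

  11 → cabin 1 (new)  [load 11/38]
  26 → cabin 1  [load 37/38]
  28 → cabin 2 (new)  [load 28/38]
  5 → cabin 2  [load 33/38]
  26 → cabin 3 (new)  [load 26/38]
  4 → cabin 2  [load 37/38]
  12 → cabin 3  [load 38/38]
  12 → cabin 4 (new)  [load 12/38]
4 cabins opened.

4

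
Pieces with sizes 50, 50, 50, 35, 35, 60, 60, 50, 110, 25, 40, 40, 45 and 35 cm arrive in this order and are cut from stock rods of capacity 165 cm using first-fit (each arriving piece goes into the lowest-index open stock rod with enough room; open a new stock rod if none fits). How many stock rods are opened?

  50 → stock rod 1 (new)  [load 50/165]
  50 → stock rod 1  [load 100/165]
  50 → stock rod 1  [load 150/165]
  35 → stock rod 2 (new)  [load 35/165]
  35 → stock rod 2  [load 70/165]
  60 → stock rod 2  [load 130/165]
  60 → stock rod 3 (new)  [load 60/165]
  50 → stock rod 3  [load 110/165]
  110 → stock rod 4 (new)  [load 110/165]
  25 → stock rod 2  [load 155/165]
  40 → stock rod 3  [load 150/165]
  40 → stock rod 4  [load 150/165]
  45 → stock rod 5 (new)  [load 45/165]
  35 → stock rod 5  [load 80/165]
5 stock rods opened.

5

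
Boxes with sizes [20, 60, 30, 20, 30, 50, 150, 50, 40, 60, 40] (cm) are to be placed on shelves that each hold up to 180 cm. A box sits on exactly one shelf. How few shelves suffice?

Total = 150 + 60 + 60 + 50 + 50 + 40 + 40 + 30 + 30 + 20 + 20 = 550 cm.
Lower bound: ⌈550/180⌉ = 4 shelves.
A packing using 4 shelves:
  shelf 1: 150 + 30 = 180
  shelf 2: 60 + 60 + 50 = 170
  shelf 3: 50 + 40 + 40 + 30 + 20 = 180
  shelf 4: 20 = 20
This matches the lower bound, so 4 is optimal.

4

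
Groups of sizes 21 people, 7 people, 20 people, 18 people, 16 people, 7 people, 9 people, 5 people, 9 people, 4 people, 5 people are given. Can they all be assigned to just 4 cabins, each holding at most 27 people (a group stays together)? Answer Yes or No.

Total = 121 people; ⌈121/27⌉ = 5.
At least 5 cabins are required, but only 4 are allowed.

No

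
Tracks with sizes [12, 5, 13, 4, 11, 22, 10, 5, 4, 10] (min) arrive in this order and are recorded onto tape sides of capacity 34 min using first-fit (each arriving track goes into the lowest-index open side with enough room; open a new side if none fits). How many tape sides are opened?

  12 → side 1 (new)  [load 12/34]
  5 → side 1  [load 17/34]
  13 → side 1  [load 30/34]
  4 → side 1  [load 34/34]
  11 → side 2 (new)  [load 11/34]
  22 → side 2  [load 33/34]
  10 → side 3 (new)  [load 10/34]
  5 → side 3  [load 15/34]
  4 → side 3  [load 19/34]
  10 → side 3  [load 29/34]
3 tape sides opened.

3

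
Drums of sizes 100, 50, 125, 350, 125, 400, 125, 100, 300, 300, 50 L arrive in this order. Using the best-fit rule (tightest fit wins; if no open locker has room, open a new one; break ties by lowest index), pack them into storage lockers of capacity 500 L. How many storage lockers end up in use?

  100 → locker 1 (new)  [load 100/500]
  50 → locker 1  [load 150/500]
  125 → locker 1  [load 275/500]
  350 → locker 2 (new)  [load 350/500]
  125 → locker 2  [load 475/500]
  400 → locker 3 (new)  [load 400/500]
  125 → locker 1  [load 400/500]
  100 → locker 1  [load 500/500]
  300 → locker 4 (new)  [load 300/500]
  300 → locker 5 (new)  [load 300/500]
  50 → locker 3  [load 450/500]
5 storage lockers opened.

5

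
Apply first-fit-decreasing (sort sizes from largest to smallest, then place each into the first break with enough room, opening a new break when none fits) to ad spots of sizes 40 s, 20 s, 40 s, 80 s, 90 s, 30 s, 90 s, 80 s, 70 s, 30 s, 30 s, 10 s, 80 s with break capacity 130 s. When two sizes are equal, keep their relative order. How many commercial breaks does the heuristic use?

6

Sorted descending: 90, 90, 80, 80, 80, 70, 40, 40, 30, 30, 30, 20, 10.
  90 → break 1 (new)  [load 90/130]
  90 → break 2 (new)  [load 90/130]
  80 → break 3 (new)  [load 80/130]
  80 → break 4 (new)  [load 80/130]
  80 → break 5 (new)  [load 80/130]
  70 → break 6 (new)  [load 70/130]
  40 → break 1  [load 130/130]
  40 → break 2  [load 130/130]
  30 → break 3  [load 110/130]
  30 → break 4  [load 110/130]
  30 → break 5  [load 110/130]
  20 → break 3  [load 130/130]
  10 → break 4  [load 120/130]
6 commercial breaks opened.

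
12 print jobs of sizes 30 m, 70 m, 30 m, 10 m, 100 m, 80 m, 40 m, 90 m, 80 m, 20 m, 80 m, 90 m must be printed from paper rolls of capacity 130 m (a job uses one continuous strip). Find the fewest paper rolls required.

Total = 100 + 90 + 90 + 80 + 80 + 80 + 70 + 40 + 30 + 30 + 20 + 10 = 720 m.
Lower bound: ⌈720/130⌉ = 6 paper rolls.
Also, 7 print jobs each exceed 65 m, and no two of those can share a roll, so at least 7 paper rolls are needed.
A packing using 7 paper rolls:
  roll 1: 100 + 30 = 130
  roll 2: 90 + 40 = 130
  roll 3: 90 + 30 + 10 = 130
  roll 4: 80 + 20 = 100
  roll 5: 80 = 80
  roll 6: 80 = 80
  roll 7: 70 = 70
This matches the lower bound, so 7 is optimal.

7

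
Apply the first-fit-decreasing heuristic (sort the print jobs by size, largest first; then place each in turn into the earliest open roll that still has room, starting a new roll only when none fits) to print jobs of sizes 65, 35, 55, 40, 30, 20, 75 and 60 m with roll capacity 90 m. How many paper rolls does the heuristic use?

5

Sorted descending: 75, 65, 60, 55, 40, 35, 30, 20.
  75 → roll 1 (new)  [load 75/90]
  65 → roll 2 (new)  [load 65/90]
  60 → roll 3 (new)  [load 60/90]
  55 → roll 4 (new)  [load 55/90]
  40 → roll 5 (new)  [load 40/90]
  35 → roll 4  [load 90/90]
  30 → roll 3  [load 90/90]
  20 → roll 2  [load 85/90]
5 paper rolls opened.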